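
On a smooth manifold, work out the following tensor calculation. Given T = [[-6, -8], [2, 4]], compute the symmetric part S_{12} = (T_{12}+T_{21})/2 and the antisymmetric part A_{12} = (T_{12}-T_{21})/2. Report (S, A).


T_{12} = -8
T_{21} = 2
S_{12} = (-8 + 2)/2 = -6/2 = -3
A_{12} = (-8 - 2)/2 = -10/2 = -5
Check: S + A = -3 + -5 = -8 = T_{12}.

(-3, -5)


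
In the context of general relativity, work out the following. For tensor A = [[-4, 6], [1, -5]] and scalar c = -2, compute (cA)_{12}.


Scalar multiplication: (cA)_{ij} = c * A_{ij}.
c = -2
A_{12} = 6
(cA)_{12} = -2 * 6 = -12

-12


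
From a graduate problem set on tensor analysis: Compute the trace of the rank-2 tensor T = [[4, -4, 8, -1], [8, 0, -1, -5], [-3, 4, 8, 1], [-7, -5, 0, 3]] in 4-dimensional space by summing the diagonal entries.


The contraction (trace) of a rank-2 tensor is the sum of its diagonal elements.
Diagonal entries: A[1,1] = 4, A[2,2] = 0, A[3,3] = 8, A[4,4] = 3
Tr(A) = 4 + 0 + 8 + 3 = 15

15


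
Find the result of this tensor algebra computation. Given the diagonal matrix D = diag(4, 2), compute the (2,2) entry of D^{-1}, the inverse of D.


For a diagonal matrix, the inverse has entries (D^{-1})_{ii} = 1/d_{ii}.
The diagonal entries are: d_{11} = 4, d_{22} = 2
We need (D^{-1})_{22} = 1/d_{22} = 1/2 = 1/2

1/2


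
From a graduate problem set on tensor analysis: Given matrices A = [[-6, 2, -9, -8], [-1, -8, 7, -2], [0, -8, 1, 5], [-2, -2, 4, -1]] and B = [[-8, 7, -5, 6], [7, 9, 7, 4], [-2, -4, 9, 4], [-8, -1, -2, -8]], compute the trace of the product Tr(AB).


Tr(AB) = sum_i (AB)_{ii} where (AB)_{ii} = sum_k A_{ik} B_{ki}.
(AB)_{11} = -6*-8 + 2*7 + -9*-2 + -8*-8 = 144
(AB)_{22} = -1*7 + -8*9 + 7*-4 + -2*-1 = -105
(AB)_{33} = 0*-5 + -8*7 + 1*9 + 5*-2 = -57
(AB)_{44} = -2*6 + -2*4 + 4*4 + -1*-8 = 4
Tr(AB) = 144 + -105 + -57 + 4 = -14

-14


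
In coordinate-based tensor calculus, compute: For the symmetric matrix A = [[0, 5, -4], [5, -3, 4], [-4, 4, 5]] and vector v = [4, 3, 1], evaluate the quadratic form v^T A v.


First compute Av:
(Av)_1 = 0*4 + 5*3 + -4*1 = 11
(Av)_2 = 5*4 + -3*3 + 4*1 = 15
(Av)_3 = -4*4 + 4*3 + 5*1 = 1
Av = [11, 15, 1]
Then v^T (Av) = 4*11 + 3*15 + 1*1
= 44 + 45 + 1 = 90

90


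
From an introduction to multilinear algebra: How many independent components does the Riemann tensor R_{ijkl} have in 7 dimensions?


The Riemann tensor in d dimensions has d^2(d^2 - 1)/12 independent components.
d = 7, so d^2 = 49
d^2 - 1 = 48
d^2(d^2 - 1) = 49 * 48 = 2352
Divide by 12: 2352 / 12 = 196

196


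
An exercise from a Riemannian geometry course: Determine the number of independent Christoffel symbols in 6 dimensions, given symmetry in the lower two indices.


Christoffel symbols Gamma^k_{ij} are symmetric in i,j, so there are d * d(d+1)/2 independent symbols.
d = 6
d(d+1)/2 = 6 * 7 / 2 = 21
Total = 6 * 21 = 126

126


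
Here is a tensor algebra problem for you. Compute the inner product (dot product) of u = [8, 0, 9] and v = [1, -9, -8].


The inner product u . v = sum of u_i * v_i.
Term-by-term: 8 * 1, 0 * -9, 9 * -8
Products: 8, 0, -72
Sum = 8 + 0 + -72 = -64

-64


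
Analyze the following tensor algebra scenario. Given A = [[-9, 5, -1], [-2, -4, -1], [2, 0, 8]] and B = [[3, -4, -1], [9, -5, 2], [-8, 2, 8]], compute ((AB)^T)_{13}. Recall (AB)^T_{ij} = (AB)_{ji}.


(AB)^T_{ij} = (AB)_{ji} = sum_k A_{jk} B_{ki}.
For i=1, j=3 we need (AB)_{31}:
A_{31} * B_{11} = 2 * 3 = 6
A_{32} * B_{21} = 0 * 9 = 0
A_{33} * B_{31} = 8 * -8 = -64
Sum = 6 + 0 + -64 = -58

-58


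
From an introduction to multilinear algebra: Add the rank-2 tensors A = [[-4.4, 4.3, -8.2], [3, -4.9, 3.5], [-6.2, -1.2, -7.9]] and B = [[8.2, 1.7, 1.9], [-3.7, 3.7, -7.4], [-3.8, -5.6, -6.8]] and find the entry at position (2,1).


Tensor addition is component-wise: (A + B)_{ij} = A_{ij} + B_{ij}.
A_{21} = 3
B_{21} = -3.7
(A + B)_{21} = 3 + -3.7 = -0.7

-0.7


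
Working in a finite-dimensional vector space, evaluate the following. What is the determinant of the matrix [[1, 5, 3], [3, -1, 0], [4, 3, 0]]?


Expanding along the first row, det(A) = a11*M_11 - a12*M_12 + a13*M_13, where M_1j is the (1,j) minor.
Minor M_11 = -1*0 - 0*3 = 0
Minor M_12 = 3*0 - 0*4 = 0
Minor M_13 = 3*3 - -1*4 = 13
det = 1*(0) - 5*(0) + 3*(13)
    = 0 - 0 + 39
    = 39

39


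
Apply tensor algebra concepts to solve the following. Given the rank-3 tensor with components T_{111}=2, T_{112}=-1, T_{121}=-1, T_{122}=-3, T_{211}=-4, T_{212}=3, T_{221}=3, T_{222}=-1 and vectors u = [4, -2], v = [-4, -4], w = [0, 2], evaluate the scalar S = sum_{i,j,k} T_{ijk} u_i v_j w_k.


S = sum over i,j,k of T_{ijk} u_i v_j w_k. Expanding all 8 terms:
T_{111}*u_1*v_1*w_1 = 2*4*-4*0 = 0  (running total: 0)
T_{112}*u_1*v_1*w_2 = -1*4*-4*2 = 32  (running total: 32)
T_{121}*u_1*v_2*w_1 = -1*4*-4*0 = 0  (running total: 32)
T_{122}*u_1*v_2*w_2 = -3*4*-4*2 = 96  (running total: 128)
T_{211}*u_2*v_1*w_1 = -4*-2*-4*0 = 0  (running total: 128)
T_{212}*u_2*v_1*w_2 = 3*-2*-4*2 = 48  (running total: 176)
T_{221}*u_2*v_2*w_1 = 3*-2*-4*0 = 0  (running total: 176)
T_{222}*u_2*v_2*w_2 = -1*-2*-4*2 = -16  (running total: 160)
S = 160

160


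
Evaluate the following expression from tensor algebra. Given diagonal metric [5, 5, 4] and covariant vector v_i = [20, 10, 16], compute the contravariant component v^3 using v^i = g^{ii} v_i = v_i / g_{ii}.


To raise an index with a diagonal metric: v^i = v_i / g_{ii}.
For index 3: v_3 = 16, g_{33} = 4
v^3 = 16 / 4 = 4

4


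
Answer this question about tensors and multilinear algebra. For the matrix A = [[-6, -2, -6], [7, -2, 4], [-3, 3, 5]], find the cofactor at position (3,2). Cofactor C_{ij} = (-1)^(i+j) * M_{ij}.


To find cofactor C_{32}, delete row 3 and column 2.
The resulting 2x2 submatrix is: [[-6, -6], [7, 4]]
Minor M_{32} = -6*4 - -6*7
  = -24 - -42 = 18
Sign = (-1)^(3+2) = (-1)^5 = -1
Cofactor C_{32} = -1 * 18 = -18

-18


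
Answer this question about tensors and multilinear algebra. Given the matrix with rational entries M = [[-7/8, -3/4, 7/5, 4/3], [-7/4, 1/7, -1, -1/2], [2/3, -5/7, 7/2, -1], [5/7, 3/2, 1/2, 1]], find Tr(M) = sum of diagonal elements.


The trace is the sum of diagonal entries.
Diagonal: M[1,1] = -7/8, M[2,2] = 1/7, M[3,3] = 7/2, M[4,4] = 1
Tr(M) = -7/8 + 1/7 + 7/2 + 1
Computing step by step:
After adding M[1,1]: -7/8
After adding M[2,2]: -41/56
After adding M[3,3]: 155/56
After adding M[4,4]: 211/56
Tr(M) = 211/56

211/56


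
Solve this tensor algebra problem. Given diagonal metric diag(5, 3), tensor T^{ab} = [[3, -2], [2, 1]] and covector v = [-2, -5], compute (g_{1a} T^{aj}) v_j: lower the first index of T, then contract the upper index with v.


Step 1: lower the first index. For a diagonal metric, g_{ia} T^{aj} = g_{ii} T^{ij} (no sum on i).
g_{11} = 5
S_1{}^1 = 5 * T^{11} = 5 * 3 = 15
S_1{}^2 = 5 * T^{12} = 5 * -2 = -10
Step 2: contract S_1{}^j with v_j.
S_1{}^1 * v_1 = 15 * -2 = -30
S_1{}^2 * v_2 = -10 * -5 = 50
Result = -30 + 50 = 20

20


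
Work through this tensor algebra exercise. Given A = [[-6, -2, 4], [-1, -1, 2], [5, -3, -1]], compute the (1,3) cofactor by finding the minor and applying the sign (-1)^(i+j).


To find cofactor C_{13}, delete row 1 and column 3.
The resulting 2x2 submatrix is: [[-1, -1], [5, -3]]
Minor M_{13} = -1*-3 - -1*5
  = 3 - -5 = 8
Sign = (-1)^(1+3) = (-1)^4 = 1
Cofactor C_{13} = 1 * 8 = 8

8


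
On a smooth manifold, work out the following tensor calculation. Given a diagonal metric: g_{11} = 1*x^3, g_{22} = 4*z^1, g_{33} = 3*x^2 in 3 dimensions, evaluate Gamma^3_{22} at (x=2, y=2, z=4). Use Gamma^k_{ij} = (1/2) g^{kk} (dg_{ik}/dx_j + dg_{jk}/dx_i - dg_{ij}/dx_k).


For a diagonal metric, Gamma^k_{ij} = (1/2) g^{kk} (dg_{ik}/dx_j + dg_{jk}/dx_i - dg_{ij}/dx_k).
The metric is diagonal, so g_{ab} = 0 for a != b.
At the given point: g_{11} = 8, g_{22} = 16, g_{33} = 12
g^{33} = 1/12
dg_{23}/dx_2 = 0 (off-diagonal)
dg_{23}/dx_2 = 0 (off-diagonal)
dg_{22}/dx_3 = dg_{22}/dx_3 = 4
Numerator = 0 + 0 - 4 = -4
Gamma^3_{22} = -4 / (2 * 12) = -1/6

-1/6


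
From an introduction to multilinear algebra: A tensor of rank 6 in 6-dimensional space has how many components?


The number of components of a rank-r tensor in d dimensions is d^r.
Here d = 6 and r = 6.
6^6 = 46656

46656


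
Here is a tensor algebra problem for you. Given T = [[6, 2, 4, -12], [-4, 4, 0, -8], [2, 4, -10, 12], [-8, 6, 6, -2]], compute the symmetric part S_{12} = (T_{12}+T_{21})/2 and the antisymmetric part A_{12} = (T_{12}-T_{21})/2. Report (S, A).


T_{12} = 2
T_{21} = -4
S_{12} = (2 + -4)/2 = -2/2 = -1
A_{12} = (2 - -4)/2 = 6/2 = 3
Check: S + A = -1 + 3 = 2 = T_{12}.

(-1, 3)


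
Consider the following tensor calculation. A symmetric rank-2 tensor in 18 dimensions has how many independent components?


A symmetric rank-2 tensor in d dimensions has d(d+1)/2 independent components.
d = 18
d(d+1)/2 = 18 * 19 / 2 = 342 / 2 = 171

171


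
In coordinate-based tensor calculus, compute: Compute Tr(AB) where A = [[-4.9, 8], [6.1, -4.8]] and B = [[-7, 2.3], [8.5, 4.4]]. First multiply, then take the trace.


Tr(AB) = sum_i (AB)_{ii} where (AB)_{ii} = sum_k A_{ik} B_{ki}.
(AB)_{11} = -4.9*-7 + 8*8.5 = 102.3
(AB)_{22} = 6.1*2.3 + -4.8*4.4 = -7.09
Tr(AB) = 102.3 + -7.09 = 95.21

95.21


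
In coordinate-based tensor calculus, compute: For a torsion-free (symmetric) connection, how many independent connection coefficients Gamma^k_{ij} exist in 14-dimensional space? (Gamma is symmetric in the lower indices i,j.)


Christoffel symbols Gamma^k_{ij} are symmetric in i,j, so there are d * d(d+1)/2 independent symbols.
d = 14
d(d+1)/2 = 14 * 15 / 2 = 105
Total = 14 * 105 = 1470

1470


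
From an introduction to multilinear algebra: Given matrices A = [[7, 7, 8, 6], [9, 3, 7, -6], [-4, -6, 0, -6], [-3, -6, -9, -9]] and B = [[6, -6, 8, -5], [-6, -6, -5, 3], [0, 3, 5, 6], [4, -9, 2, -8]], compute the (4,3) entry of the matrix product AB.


(AB)_{ij} = sum_k A_{ik} B_{kj}.
For i=4, j=3:
A_{41} * B_{13} = -3 * 8 = -24
A_{42} * B_{23} = -6 * -5 = 30
A_{43} * B_{33} = -9 * 5 = -45
A_{44} * B_{43} = -9 * 2 = -18
Sum = -24 + 30 + -45 + -18 = -57

-57


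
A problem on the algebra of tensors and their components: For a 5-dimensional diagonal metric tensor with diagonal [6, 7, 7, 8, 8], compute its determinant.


For a diagonal metric, the determinant is the product of diagonal entries.
Diagonal entries: 6, 7, 7, 8, 8
det(g) = 6 * 7 * 7 * 8 * 8 = 18816

18816


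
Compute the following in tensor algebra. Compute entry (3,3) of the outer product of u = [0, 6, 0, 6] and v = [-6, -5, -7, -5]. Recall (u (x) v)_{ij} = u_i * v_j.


The outer product entry T_{ij} = u_i * v_j.
We need i=3, j=3.
u_3 = 0, v_3 = -7
T_{3,3} = 0 * -7 = 0

0


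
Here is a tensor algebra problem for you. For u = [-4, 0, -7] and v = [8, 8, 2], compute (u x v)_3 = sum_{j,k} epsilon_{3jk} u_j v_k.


(u x v)_3 = sum_{j,k} epsilon_{3jk} u_j v_k. Only permutations of (1,2,3) contribute; the two non-zero terms are:
eps_{312} u_1 v_2 = 1 * -4 * 8 = -32
eps_{321} u_2 v_1 = -1 * 0 * 8 = 0
(u x v)_3 = -32

-32


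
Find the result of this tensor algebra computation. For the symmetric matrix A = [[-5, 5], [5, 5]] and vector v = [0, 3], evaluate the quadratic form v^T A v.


First compute Av:
(Av)_1 = -5*0 + 5*3 = 15
(Av)_2 = 5*0 + 5*3 = 15
Av = [15, 15]
Then v^T (Av) = 0*15 + 3*15
= 0 + 45 = 45

45


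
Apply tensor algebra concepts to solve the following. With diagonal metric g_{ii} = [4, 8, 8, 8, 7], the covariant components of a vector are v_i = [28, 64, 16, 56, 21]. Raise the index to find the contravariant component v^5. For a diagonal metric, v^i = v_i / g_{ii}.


To raise an index with a diagonal metric: v^i = v_i / g_{ii}.
For index 5: v_5 = 21, g_{55} = 7
v^5 = 21 / 7 = 3

3


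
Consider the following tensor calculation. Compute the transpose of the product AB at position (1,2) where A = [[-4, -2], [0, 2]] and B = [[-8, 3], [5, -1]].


(AB)^T_{ij} = (AB)_{ji} = sum_k A_{jk} B_{ki}.
For i=1, j=2 we need (AB)_{21}:
A_{21} * B_{11} = 0 * -8 = 0
A_{22} * B_{21} = 2 * 5 = 10
Sum = 0 + 10 = 10

10


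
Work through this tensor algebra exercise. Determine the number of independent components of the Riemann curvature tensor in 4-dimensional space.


The Riemann tensor in d dimensions has d^2(d^2 - 1)/12 independent components.
d = 4, so d^2 = 16
d^2 - 1 = 15
d^2(d^2 - 1) = 16 * 15 = 240
Divide by 12: 240 / 12 = 20

20


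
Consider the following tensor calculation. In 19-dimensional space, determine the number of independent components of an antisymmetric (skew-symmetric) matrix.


An antisymmetric rank-2 tensor satisfies A_{ij} = -A_{ji}, so diagonal entries are zero.
The independent components are the upper-triangular entries: C(n, 2) = n(n-1)/2.
n = 19
C(19, 2) = 19 * 18 / 2 = 342 / 2 = 171

171


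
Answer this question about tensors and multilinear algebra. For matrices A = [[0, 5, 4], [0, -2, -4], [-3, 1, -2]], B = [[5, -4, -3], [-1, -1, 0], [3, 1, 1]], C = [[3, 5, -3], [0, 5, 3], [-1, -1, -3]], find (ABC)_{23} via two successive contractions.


(ABC)_{23} = sum_m (AB)_{2m} C_{m3}. First compute row 2 of AB.
(AB)_{21} = 0*5 + -2*-1 + -4*3 = -10
(AB)_{22} = 0*-4 + -2*-1 + -4*1 = -2
(AB)_{23} = 0*-3 + -2*0 + -4*1 = -4
Now contract with column 3 of C:
(AB)_{21} * C_{13} = -10 * -3 = 30
(AB)_{22} * C_{23} = -2 * 3 = -6
(AB)_{23} * C_{33} = -4 * -3 = 12
(ABC)_{23} = 30 + -6 + 12 = 36

36


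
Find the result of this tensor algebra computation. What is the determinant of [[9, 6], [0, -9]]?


For a 2x2 matrix [[a, b], [c, d]], det = a*d - b*c.
a = 9, b = 6, c = 0, d = -9
a*d = 9 * -9 = -81
b*c = 6 * 0 = 0
det = -81 - 0 = -81

-81


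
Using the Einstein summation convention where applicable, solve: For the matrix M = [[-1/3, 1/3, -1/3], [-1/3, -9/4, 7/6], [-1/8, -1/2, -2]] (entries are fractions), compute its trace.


The trace is the sum of diagonal entries.
Diagonal: M[1,1] = -1/3, M[2,2] = -9/4, M[3,3] = -2
Tr(M) = -1/3 + -9/4 + -2
Computing step by step:
After adding M[1,1]: -1/3
After adding M[2,2]: -31/12
After adding M[3,3]: -55/12
Tr(M) = -55/12

-55/12


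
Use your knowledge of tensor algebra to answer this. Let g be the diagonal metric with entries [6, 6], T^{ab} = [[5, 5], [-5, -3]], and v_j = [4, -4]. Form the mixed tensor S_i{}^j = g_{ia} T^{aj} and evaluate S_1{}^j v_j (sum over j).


Step 1: lower the first index. For a diagonal metric, g_{ia} T^{aj} = g_{ii} T^{ij} (no sum on i).
g_{11} = 6
S_1{}^1 = 6 * T^{11} = 6 * 5 = 30
S_1{}^2 = 6 * T^{12} = 6 * 5 = 30
Step 2: contract S_1{}^j with v_j.
S_1{}^1 * v_1 = 30 * 4 = 120
S_1{}^2 * v_2 = 30 * -4 = -120
Result = 120 + -120 = 0

0


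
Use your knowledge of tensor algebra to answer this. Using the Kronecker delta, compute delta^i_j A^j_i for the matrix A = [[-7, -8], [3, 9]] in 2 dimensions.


The contraction (trace) of a rank-2 tensor is the sum of its diagonal elements.
Diagonal entries: A[1,1] = -7, A[2,2] = 9
Tr(A) = -7 + 9 = 2

2


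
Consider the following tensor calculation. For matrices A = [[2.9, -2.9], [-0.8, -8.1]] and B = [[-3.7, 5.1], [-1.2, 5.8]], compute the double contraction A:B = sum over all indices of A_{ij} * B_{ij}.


A:B = sum over all i,j of A_{ij} * B_{ij}.
Row 1: 2.9*-3.7=-10.73, -2.9*5.1=-14.79 => row sum = -25.52
Row 2: -0.8*-1.2=0.96, -8.1*5.8=-46.98 => row sum = -46.02
Total = -25.52 + -46.02 = -71.54

-71.54


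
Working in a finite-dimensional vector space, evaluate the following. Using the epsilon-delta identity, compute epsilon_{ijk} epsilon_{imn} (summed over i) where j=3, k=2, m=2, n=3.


Using the identity: epsilon_{ijk} epsilon_{imn} = delta_{jm} delta_{kn} - delta_{jn} delta_{km}.
delta_{32} = 0
delta_{23} = 0
delta_{33} = 1
delta_{22} = 1
Result = 0 * 0 - 1 * 1 = 0 - 1 = -1

-1


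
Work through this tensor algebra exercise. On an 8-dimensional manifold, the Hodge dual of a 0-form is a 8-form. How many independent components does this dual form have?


The Hodge dual of a p-form on an n-dimensional manifold is an (n-p)-form.
n = 8, p = 0, so dual degree = 8 - 0 = 8
The number of components is C(n, n-p) = C(8, 8) = 1

1


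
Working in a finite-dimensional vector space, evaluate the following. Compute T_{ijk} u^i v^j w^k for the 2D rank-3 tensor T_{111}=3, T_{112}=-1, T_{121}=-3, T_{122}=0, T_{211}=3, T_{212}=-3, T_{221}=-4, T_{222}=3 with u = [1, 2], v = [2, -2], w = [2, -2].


S = sum over i,j,k of T_{ijk} u_i v_j w_k. Expanding all 8 terms:
T_{111}*u_1*v_1*w_1 = 3*1*2*2 = 12  (running total: 12)
T_{112}*u_1*v_1*w_2 = -1*1*2*-2 = 4  (running total: 16)
T_{121}*u_1*v_2*w_1 = -3*1*-2*2 = 12  (running total: 28)
T_{122}*u_1*v_2*w_2 = 0*1*-2*-2 = 0  (running total: 28)
T_{211}*u_2*v_1*w_1 = 3*2*2*2 = 24  (running total: 52)
T_{212}*u_2*v_1*w_2 = -3*2*2*-2 = 24  (running total: 76)
T_{221}*u_2*v_2*w_1 = -4*2*-2*2 = 32  (running total: 108)
T_{222}*u_2*v_2*w_2 = 3*2*-2*-2 = 24  (running total: 132)
S = 132

132


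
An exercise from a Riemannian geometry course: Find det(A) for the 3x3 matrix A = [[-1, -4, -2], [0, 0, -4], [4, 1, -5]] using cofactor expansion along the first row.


Expanding along the first row, det(A) = a11*M_11 - a12*M_12 + a13*M_13, where M_1j is the (1,j) minor.
Minor M_11 = 0*-5 - -4*1 = 4
Minor M_12 = 0*-5 - -4*4 = 16
Minor M_13 = 0*1 - 0*4 = 0
det = -1*(4) - -4*(16) + -2*(0)
    = -4 - -64 + 0
    = 60

60


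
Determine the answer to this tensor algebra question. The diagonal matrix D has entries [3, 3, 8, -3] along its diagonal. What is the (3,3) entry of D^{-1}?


For a diagonal matrix, the inverse has entries (D^{-1})_{ii} = 1/d_{ii}.
The diagonal entries are: d_{11} = 3, d_{22} = 3, d_{33} = 8, d_{44} = -3
We need (D^{-1})_{33} = 1/d_{33} = 1/8 = 1/8

1/8


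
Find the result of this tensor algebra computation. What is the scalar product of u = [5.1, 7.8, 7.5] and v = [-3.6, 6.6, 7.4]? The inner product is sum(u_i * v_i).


The inner product u . v = sum of u_i * v_i.
Term-by-term: 5.1 * -3.6, 7.8 * 6.6, 7.5 * 7.4
Products: -18.36, 51.48, 55.5
Sum = -18.36 + 51.48 + 55.5 = 88.62

88.62


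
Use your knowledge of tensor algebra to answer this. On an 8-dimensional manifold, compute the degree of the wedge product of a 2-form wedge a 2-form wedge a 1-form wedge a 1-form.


The degree of a wedge product is the sum of the degrees of the individual forms.
Degrees: 2, 2, 1, 1
Total degree = 2 + 2 + 1 + 1 = 6

6


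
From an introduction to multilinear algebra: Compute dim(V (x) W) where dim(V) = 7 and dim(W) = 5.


The dimension of a tensor product is the product of dimensions.
dim(V) = 7, dim(W) = 5
dim(V (x) W) = 7 * 5 = 35

35


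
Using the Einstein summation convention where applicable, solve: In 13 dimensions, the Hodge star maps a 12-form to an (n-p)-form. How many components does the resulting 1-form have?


The Hodge dual of a p-form on an n-dimensional manifold is an (n-p)-form.
n = 13, p = 12, so dual degree = 13 - 12 = 1
The number of components is C(n, n-p) = C(13, 1) = 13

13


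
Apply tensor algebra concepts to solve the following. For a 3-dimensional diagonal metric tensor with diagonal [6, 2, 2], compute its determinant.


For a diagonal metric, the determinant is the product of diagonal entries.
Diagonal entries: 6, 2, 2
det(g) = 6 * 2 * 2 = 24

24


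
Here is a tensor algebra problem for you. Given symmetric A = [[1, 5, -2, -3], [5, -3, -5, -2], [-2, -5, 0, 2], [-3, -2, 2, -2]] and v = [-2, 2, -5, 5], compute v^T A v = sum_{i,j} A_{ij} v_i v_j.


First compute Av:
(Av)_1 = 1*-2 + 5*2 + -2*-5 + -3*5 = 3
(Av)_2 = 5*-2 + -3*2 + -5*-5 + -2*5 = -1
(Av)_3 = -2*-2 + -5*2 + 0*-5 + 2*5 = 4
(Av)_4 = -3*-2 + -2*2 + 2*-5 + -2*5 = -18
Av = [3, -1, 4, -18]
Then v^T (Av) = -2*3 + 2*-1 + -5*4 + 5*-18
= -6 + -2 + -20 + -90 = -118

-118


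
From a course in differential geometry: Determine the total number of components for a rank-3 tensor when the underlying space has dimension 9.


The number of components of a rank-r tensor in d dimensions is d^r.
Here d = 9 and r = 3.
9^3 = 729

729


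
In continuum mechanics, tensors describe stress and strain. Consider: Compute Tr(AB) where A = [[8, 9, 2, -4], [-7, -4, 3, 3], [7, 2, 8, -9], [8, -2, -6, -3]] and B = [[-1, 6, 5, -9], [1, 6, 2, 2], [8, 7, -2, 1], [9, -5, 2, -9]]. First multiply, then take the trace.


Tr(AB) = sum_i (AB)_{ii} where (AB)_{ii} = sum_k A_{ik} B_{ki}.
(AB)_{11} = 8*-1 + 9*1 + 2*8 + -4*9 = -19
(AB)_{22} = -7*6 + -4*6 + 3*7 + 3*-5 = -60
(AB)_{33} = 7*5 + 2*2 + 8*-2 + -9*2 = 5
(AB)_{44} = 8*-9 + -2*2 + -6*1 + -3*-9 = -55
Tr(AB) = -19 + -60 + 5 + -55 = -129

-129


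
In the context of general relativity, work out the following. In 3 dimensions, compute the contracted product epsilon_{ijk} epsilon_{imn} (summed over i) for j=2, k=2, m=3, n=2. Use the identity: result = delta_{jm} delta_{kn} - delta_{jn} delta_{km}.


Using the identity: epsilon_{ijk} epsilon_{imn} = delta_{jm} delta_{kn} - delta_{jn} delta_{km}.
delta_{23} = 0
delta_{22} = 1
delta_{22} = 1
delta_{23} = 0
Result = 0 * 1 - 1 * 0 = 0 - 0 = 0

0


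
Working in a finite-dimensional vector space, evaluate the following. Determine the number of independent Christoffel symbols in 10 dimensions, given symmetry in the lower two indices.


Christoffel symbols Gamma^k_{ij} are symmetric in i,j, so there are d * d(d+1)/2 independent symbols.
d = 10
d(d+1)/2 = 10 * 11 / 2 = 55
Total = 10 * 55 = 550

550


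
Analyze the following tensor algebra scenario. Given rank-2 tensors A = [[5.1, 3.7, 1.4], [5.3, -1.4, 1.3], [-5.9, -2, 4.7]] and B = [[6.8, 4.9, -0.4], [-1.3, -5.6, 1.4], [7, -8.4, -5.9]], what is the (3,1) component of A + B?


Tensor addition is component-wise: (A + B)_{ij} = A_{ij} + B_{ij}.
A_{31} = -5.9
B_{31} = 7
(A + B)_{31} = -5.9 + 7 = 1.1

1.1


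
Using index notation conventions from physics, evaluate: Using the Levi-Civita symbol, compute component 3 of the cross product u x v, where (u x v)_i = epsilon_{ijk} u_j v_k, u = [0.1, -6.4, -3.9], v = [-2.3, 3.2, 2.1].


(u x v)_3 = sum_{j,k} epsilon_{3jk} u_j v_k. Only permutations of (1,2,3) contribute; the two non-zero terms are:
eps_{312} u_1 v_2 = 1 * 0.1 * 3.2 = 0.32
eps_{321} u_2 v_1 = -1 * -6.4 * -2.3 = -14.72
(u x v)_3 = -14.4

-14.4


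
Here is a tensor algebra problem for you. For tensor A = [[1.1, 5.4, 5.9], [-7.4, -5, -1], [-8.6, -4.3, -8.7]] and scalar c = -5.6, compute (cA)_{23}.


Scalar multiplication: (cA)_{ij} = c * A_{ij}.
c = -5.6
A_{23} = -1
(cA)_{23} = -5.6 * -1 = 5.6

5.6


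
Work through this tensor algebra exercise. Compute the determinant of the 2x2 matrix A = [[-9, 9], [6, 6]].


For a 2x2 matrix [[a, b], [c, d]], det = a*d - b*c.
a = -9, b = 9, c = 6, d = 6
a*d = -9 * 6 = -54
b*c = 9 * 6 = 54
det = -54 - 54 = -108

-108


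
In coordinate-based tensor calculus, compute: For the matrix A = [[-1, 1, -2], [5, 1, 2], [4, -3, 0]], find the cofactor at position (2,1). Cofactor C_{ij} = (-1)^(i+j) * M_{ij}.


To find cofactor C_{21}, delete row 2 and column 1.
The resulting 2x2 submatrix is: [[1, -2], [-3, 0]]
Minor M_{21} = 1*0 - -2*-3
  = 0 - 6 = -6
Sign = (-1)^(2+1) = (-1)^3 = -1
Cofactor C_{21} = -1 * -6 = 6

6


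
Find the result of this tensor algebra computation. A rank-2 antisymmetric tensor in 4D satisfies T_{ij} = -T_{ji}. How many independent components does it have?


An antisymmetric rank-2 tensor satisfies A_{ij} = -A_{ji}, so diagonal entries are zero.
The independent components are the upper-triangular entries: C(n, 2) = n(n-1)/2.
n = 4
C(4, 2) = 4 * 3 / 2 = 12 / 2 = 6

6


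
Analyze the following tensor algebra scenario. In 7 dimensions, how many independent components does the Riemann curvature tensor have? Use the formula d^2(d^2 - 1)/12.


The Riemann tensor in d dimensions has d^2(d^2 - 1)/12 independent components.
d = 7, so d^2 = 49
d^2 - 1 = 48
d^2(d^2 - 1) = 49 * 48 = 2352
Divide by 12: 2352 / 12 = 196

196


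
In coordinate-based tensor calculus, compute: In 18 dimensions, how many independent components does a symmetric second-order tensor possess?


A symmetric rank-2 tensor in d dimensions has d(d+1)/2 independent components.
d = 18
d(d+1)/2 = 18 * 19 / 2 = 342 / 2 = 171

171


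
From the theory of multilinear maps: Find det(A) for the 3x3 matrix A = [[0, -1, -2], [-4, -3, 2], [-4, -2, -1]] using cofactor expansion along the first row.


Expanding along the first row, det(A) = a11*M_11 - a12*M_12 + a13*M_13, where M_1j is the (1,j) minor.
Minor M_11 = -3*-1 - 2*-2 = 7
Minor M_12 = -4*-1 - 2*-4 = 12
Minor M_13 = -4*-2 - -3*-4 = -4
det = 0*(7) - -1*(12) + -2*(-4)
    = 0 - -12 + 8
    = 20

20


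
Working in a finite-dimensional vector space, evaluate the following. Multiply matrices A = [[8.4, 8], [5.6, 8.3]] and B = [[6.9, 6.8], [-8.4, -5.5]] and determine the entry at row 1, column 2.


(AB)_{ij} = sum_k A_{ik} B_{kj}.
For i=1, j=2:
A_{11} * B_{12} = 8.4 * 6.8 = 57.12
A_{12} * B_{22} = 8 * -5.5 = -44
Sum = 57.12 + -44 = 13.12

13.12


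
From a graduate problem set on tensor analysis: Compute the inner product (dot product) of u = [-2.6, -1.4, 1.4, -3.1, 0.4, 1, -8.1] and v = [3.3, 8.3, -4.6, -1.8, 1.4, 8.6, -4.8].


The inner product u . v = sum of u_i * v_i.
Term-by-term: -2.6 * 3.3, -1.4 * 8.3, 1.4 * -4.6, -3.1 * -1.8, 0.4 * 1.4, 1 * 8.6, -8.1 * -4.8
Products: -8.58, -11.62, -6.44, 5.58, 0.56, 8.6, 38.88
Sum = -8.58 + -11.62 + -6.44 + 5.58 + 0.56 + 8.6 + 38.88 = 26.98

26.98


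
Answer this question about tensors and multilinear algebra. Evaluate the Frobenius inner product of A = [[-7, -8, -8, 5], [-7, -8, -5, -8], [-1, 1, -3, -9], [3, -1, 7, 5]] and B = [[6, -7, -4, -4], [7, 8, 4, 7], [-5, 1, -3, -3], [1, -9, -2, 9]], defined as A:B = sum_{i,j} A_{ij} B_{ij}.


A:B = sum over all i,j of A_{ij} * B_{ij}.
Row 1: -7*6=-42, -8*-7=56, -8*-4=32, 5*-4=-20 => row sum = 26
Row 2: -7*7=-49, -8*8=-64, -5*4=-20, -8*7=-56 => row sum = -189
Row 3: -1*-5=5, 1*1=1, -3*-3=9, -9*-3=27 => row sum = 42
Row 4: 3*1=3, -1*-9=9, 7*-2=-14, 5*9=45 => row sum = 43
Total = 26 + -189 + 42 + 43 = -78

-78


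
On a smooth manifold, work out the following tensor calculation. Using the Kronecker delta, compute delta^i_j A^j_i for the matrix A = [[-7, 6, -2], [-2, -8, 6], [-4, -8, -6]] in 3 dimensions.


The contraction (trace) of a rank-2 tensor is the sum of its diagonal elements.
Diagonal entries: A[1,1] = -7, A[2,2] = -8, A[3,3] = -6
Tr(A) = -7 + -8 + -6 = -21

-21


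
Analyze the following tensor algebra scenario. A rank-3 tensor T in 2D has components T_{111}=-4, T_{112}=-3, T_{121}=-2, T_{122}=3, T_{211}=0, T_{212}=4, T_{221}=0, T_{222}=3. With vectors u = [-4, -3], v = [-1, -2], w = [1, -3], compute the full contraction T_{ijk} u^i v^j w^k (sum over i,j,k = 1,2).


S = sum over i,j,k of T_{ijk} u_i v_j w_k. Expanding all 8 terms:
T_{111}*u_1*v_1*w_1 = -4*-4*-1*1 = -16  (running total: -16)
T_{112}*u_1*v_1*w_2 = -3*-4*-1*-3 = 36  (running total: 20)
T_{121}*u_1*v_2*w_1 = -2*-4*-2*1 = -16  (running total: 4)
T_{122}*u_1*v_2*w_2 = 3*-4*-2*-3 = -72  (running total: -68)
T_{211}*u_2*v_1*w_1 = 0*-3*-1*1 = 0  (running total: -68)
T_{212}*u_2*v_1*w_2 = 4*-3*-1*-3 = -36  (running total: -104)
T_{221}*u_2*v_2*w_1 = 0*-3*-2*1 = 0  (running total: -104)
T_{222}*u_2*v_2*w_2 = 3*-3*-2*-3 = -54  (running total: -158)
S = -158

-158


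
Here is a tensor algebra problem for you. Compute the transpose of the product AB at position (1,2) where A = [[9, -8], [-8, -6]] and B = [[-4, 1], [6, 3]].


(AB)^T_{ij} = (AB)_{ji} = sum_k A_{jk} B_{ki}.
For i=1, j=2 we need (AB)_{21}:
A_{21} * B_{11} = -8 * -4 = 32
A_{22} * B_{21} = -6 * 6 = -36
Sum = 32 + -36 = -4

-4


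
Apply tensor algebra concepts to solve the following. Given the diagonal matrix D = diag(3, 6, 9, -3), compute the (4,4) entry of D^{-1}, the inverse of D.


For a diagonal matrix, the inverse has entries (D^{-1})_{ii} = 1/d_{ii}.
The diagonal entries are: d_{11} = 3, d_{22} = 6, d_{33} = 9, d_{44} = -3
We need (D^{-1})_{44} = 1/d_{44} = 1/-3 = -1/3

-1/3


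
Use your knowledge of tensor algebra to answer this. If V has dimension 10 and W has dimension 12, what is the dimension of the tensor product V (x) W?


The dimension of a tensor product is the product of dimensions.
dim(V) = 10, dim(W) = 12
dim(V (x) W) = 10 * 12 = 120

120


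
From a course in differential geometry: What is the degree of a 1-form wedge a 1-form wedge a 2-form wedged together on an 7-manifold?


The degree of a wedge product is the sum of the degrees of the individual forms.
Degrees: 1, 1, 2
Total degree = 1 + 1 + 2 = 4

4


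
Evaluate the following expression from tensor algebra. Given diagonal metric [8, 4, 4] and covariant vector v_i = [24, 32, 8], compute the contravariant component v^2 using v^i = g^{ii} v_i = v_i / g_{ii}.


To raise an index with a diagonal metric: v^i = v_i / g_{ii}.
For index 2: v_2 = 32, g_{22} = 4
v^2 = 32 / 4 = 8

8


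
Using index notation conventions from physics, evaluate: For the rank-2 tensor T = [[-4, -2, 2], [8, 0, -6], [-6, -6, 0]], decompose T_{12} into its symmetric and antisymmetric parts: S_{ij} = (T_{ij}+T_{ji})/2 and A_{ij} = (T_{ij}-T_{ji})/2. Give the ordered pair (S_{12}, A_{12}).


T_{12} = -2
T_{21} = 8
S_{12} = (-2 + 8)/2 = 6/2 = 3
A_{12} = (-2 - 8)/2 = -10/2 = -5
Check: S + A = 3 + -5 = -2 = T_{12}.

(3, -5)


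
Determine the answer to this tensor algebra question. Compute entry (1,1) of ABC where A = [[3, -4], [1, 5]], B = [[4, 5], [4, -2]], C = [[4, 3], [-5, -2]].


(ABC)_{11} = sum_m (AB)_{1m} C_{m1}. First compute row 1 of AB.
(AB)_{11} = 3*4 + -4*4 = -4
(AB)_{12} = 3*5 + -4*-2 = 23
Now contract with column 1 of C:
(AB)_{11} * C_{11} = -4 * 4 = -16
(AB)_{12} * C_{21} = 23 * -5 = -115
(ABC)_{11} = -16 + -115 = -131

-131


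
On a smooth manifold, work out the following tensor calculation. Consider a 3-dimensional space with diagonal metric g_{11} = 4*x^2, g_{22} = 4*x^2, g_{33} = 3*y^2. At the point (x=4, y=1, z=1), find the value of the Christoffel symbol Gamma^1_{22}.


For a diagonal metric, Gamma^k_{ij} = (1/2) g^{kk} (dg_{ik}/dx_j + dg_{jk}/dx_i - dg_{ij}/dx_k).
The metric is diagonal, so g_{ab} = 0 for a != b.
At the given point: g_{11} = 64, g_{22} = 64, g_{33} = 3
g^{11} = 1/64
dg_{21}/dx_2 = 0 (off-diagonal)
dg_{21}/dx_2 = 0 (off-diagonal)
dg_{22}/dx_1 = dg_{22}/dx_1 = 32
Numerator = 0 + 0 - 32 = -32
Gamma^1_{22} = -32 / (2 * 64) = -1/4

-1/4


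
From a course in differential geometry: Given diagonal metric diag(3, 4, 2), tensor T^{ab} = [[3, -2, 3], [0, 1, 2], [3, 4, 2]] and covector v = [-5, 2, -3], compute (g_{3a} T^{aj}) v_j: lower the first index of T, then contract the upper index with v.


Step 1: lower the first index. For a diagonal metric, g_{ia} T^{aj} = g_{ii} T^{ij} (no sum on i).
g_{33} = 2
S_3{}^1 = 2 * T^{31} = 2 * 3 = 6
S_3{}^2 = 2 * T^{32} = 2 * 4 = 8
S_3{}^3 = 2 * T^{33} = 2 * 2 = 4
Step 2: contract S_3{}^j with v_j.
S_3{}^1 * v_1 = 6 * -5 = -30
S_3{}^2 * v_2 = 8 * 2 = 16
S_3{}^3 * v_3 = 4 * -3 = -12
Result = -30 + 16 + -12 = -26

-26


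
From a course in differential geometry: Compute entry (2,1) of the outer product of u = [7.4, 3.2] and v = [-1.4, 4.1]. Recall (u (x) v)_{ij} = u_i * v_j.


The outer product entry T_{ij} = u_i * v_j.
We need i=2, j=1.
u_2 = 3.2, v_1 = -1.4
T_{2,1} = 3.2 * -1.4 = -4.48

-4.48


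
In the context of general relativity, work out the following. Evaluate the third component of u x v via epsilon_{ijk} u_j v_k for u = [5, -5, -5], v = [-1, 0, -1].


(u x v)_3 = sum_{j,k} epsilon_{3jk} u_j v_k. Only permutations of (1,2,3) contribute; the two non-zero terms are:
eps_{312} u_1 v_2 = 1 * 5 * 0 = 0
eps_{321} u_2 v_1 = -1 * -5 * -1 = -5
(u x v)_3 = -5

-5


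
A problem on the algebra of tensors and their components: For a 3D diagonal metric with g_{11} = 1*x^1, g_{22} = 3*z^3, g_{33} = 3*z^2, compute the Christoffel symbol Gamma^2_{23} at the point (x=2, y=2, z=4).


For a diagonal metric, Gamma^k_{ij} = (1/2) g^{kk} (dg_{ik}/dx_j + dg_{jk}/dx_i - dg_{ij}/dx_k).
The metric is diagonal, so g_{ab} = 0 for a != b.
At the given point: g_{11} = 2, g_{22} = 192, g_{33} = 48
g^{22} = 1/192
dg_{22}/dx_3 = dg_{22}/dx_3 = 144
dg_{32}/dx_2 = 0 (off-diagonal)
dg_{23}/dx_2 = 0 (off-diagonal)
Numerator = 144 + 0 - 0 = 144
Gamma^2_{23} = 144 / (2 * 192) = 3/8

3/8


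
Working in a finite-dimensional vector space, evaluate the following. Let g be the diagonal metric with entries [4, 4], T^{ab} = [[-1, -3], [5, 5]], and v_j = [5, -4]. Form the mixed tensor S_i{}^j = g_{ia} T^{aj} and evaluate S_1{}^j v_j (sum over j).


Step 1: lower the first index. For a diagonal metric, g_{ia} T^{aj} = g_{ii} T^{ij} (no sum on i).
g_{11} = 4
S_1{}^1 = 4 * T^{11} = 4 * -1 = -4
S_1{}^2 = 4 * T^{12} = 4 * -3 = -12
Step 2: contract S_1{}^j with v_j.
S_1{}^1 * v_1 = -4 * 5 = -20
S_1{}^2 * v_2 = -12 * -4 = 48
Result = -20 + 48 = 28

28


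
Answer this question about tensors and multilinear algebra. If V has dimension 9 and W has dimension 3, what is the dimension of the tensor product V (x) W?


The dimension of a tensor product is the product of dimensions.
dim(V) = 9, dim(W) = 3
dim(V (x) W) = 9 * 3 = 27

27


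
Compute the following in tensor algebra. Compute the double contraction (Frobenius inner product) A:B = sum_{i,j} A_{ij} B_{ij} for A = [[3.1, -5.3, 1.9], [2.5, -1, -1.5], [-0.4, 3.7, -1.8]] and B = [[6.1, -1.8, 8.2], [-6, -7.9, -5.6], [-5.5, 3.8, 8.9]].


A:B = sum over all i,j of A_{ij} * B_{ij}.
Row 1: 3.1*6.1=18.91, -5.3*-1.8=9.54, 1.9*8.2=15.58 => row sum = 44.03
Row 2: 2.5*-6=-15, -1*-7.9=7.9, -1.5*-5.6=8.4 => row sum = 1.3
Row 3: -0.4*-5.5=2.2, 3.7*3.8=14.06, -1.8*8.9=-16.02 => row sum = 0.24
Total = 44.03 + 1.3 + 0.24 = 45.57

45.57


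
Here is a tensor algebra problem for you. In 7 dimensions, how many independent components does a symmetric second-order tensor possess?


A symmetric rank-2 tensor in d dimensions has d(d+1)/2 independent components.
d = 7
d(d+1)/2 = 7 * 8 / 2 = 56 / 2 = 28

28


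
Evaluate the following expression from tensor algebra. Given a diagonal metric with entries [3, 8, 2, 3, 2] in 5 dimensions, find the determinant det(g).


For a diagonal metric, the determinant is the product of diagonal entries.
Diagonal entries: 3, 8, 2, 3, 2
det(g) = 3 * 8 * 2 * 3 * 2 = 288

288


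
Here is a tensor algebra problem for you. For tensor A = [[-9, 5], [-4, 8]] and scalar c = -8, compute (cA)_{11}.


Scalar multiplication: (cA)_{ij} = c * A_{ij}.
c = -8
A_{11} = -9
(cA)_{11} = -8 * -9 = 72

72


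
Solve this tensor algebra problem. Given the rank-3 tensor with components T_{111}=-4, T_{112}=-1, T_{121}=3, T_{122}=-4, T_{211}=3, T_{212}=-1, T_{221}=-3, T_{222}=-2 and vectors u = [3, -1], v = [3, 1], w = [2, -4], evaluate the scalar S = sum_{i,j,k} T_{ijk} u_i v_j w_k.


S = sum over i,j,k of T_{ijk} u_i v_j w_k. Expanding all 8 terms:
T_{111}*u_1*v_1*w_1 = -4*3*3*2 = -72  (running total: -72)
T_{112}*u_1*v_1*w_2 = -1*3*3*-4 = 36  (running total: -36)
T_{121}*u_1*v_2*w_1 = 3*3*1*2 = 18  (running total: -18)
T_{122}*u_1*v_2*w_2 = -4*3*1*-4 = 48  (running total: 30)
T_{211}*u_2*v_1*w_1 = 3*-1*3*2 = -18  (running total: 12)
T_{212}*u_2*v_1*w_2 = -1*-1*3*-4 = -12  (running total: 0)
T_{221}*u_2*v_2*w_1 = -3*-1*1*2 = 6  (running total: 6)
T_{222}*u_2*v_2*w_2 = -2*-1*1*-4 = -8  (running total: -2)
S = -2

-2


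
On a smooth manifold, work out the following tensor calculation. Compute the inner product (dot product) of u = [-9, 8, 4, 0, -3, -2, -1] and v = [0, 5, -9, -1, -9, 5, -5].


The inner product u . v = sum of u_i * v_i.
Term-by-term: -9 * 0, 8 * 5, 4 * -9, 0 * -1, -3 * -9, -2 * 5, -1 * -5
Products: 0, 40, -36, 0, 27, -10, 5
Sum = 0 + 40 + -36 + 0 + 27 + -10 + 5 = 26

26


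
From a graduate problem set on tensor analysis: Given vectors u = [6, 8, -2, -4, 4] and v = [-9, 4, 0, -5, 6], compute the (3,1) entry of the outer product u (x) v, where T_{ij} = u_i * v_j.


The outer product entry T_{ij} = u_i * v_j.
We need i=3, j=1.
u_3 = -2, v_1 = -9
T_{3,1} = -2 * -9 = 18

18


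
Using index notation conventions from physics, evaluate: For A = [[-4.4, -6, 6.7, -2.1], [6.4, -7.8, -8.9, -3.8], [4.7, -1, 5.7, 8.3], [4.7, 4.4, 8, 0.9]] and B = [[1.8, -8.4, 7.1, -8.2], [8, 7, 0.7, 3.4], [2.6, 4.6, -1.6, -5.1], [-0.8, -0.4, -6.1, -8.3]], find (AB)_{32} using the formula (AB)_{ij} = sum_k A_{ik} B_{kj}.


(AB)_{ij} = sum_k A_{ik} B_{kj}.
For i=3, j=2:
A_{31} * B_{12} = 4.7 * -8.4 = -39.48
A_{32} * B_{22} = -1 * 7 = -7
A_{33} * B_{32} = 5.7 * 4.6 = 26.22
A_{34} * B_{42} = 8.3 * -0.4 = -3.32
Sum = -39.48 + -7 + 26.22 + -3.32 = -23.58

-23.58


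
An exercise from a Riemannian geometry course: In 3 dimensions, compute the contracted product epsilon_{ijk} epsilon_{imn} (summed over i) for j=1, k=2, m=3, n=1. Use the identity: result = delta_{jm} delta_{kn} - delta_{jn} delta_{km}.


Using the identity: epsilon_{ijk} epsilon_{imn} = delta_{jm} delta_{kn} - delta_{jn} delta_{km}.
delta_{13} = 0
delta_{21} = 0
delta_{11} = 1
delta_{23} = 0
Result = 0 * 0 - 1 * 0 = 0 - 0 = 0

0


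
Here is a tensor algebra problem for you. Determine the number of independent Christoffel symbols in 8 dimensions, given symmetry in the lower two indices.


Christoffel symbols Gamma^k_{ij} are symmetric in i,j, so there are d * d(d+1)/2 independent symbols.
d = 8
d(d+1)/2 = 8 * 9 / 2 = 36
Total = 8 * 36 = 288

288


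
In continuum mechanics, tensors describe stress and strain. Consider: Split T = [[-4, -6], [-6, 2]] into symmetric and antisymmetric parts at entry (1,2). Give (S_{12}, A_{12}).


T_{12} = -6
T_{21} = -6
S_{12} = (-6 + -6)/2 = -12/2 = -6
A_{12} = (-6 - -6)/2 = 0/2 = 0
Check: S + A = -6 + 0 = -6 = T_{12}.

(-6, 0)


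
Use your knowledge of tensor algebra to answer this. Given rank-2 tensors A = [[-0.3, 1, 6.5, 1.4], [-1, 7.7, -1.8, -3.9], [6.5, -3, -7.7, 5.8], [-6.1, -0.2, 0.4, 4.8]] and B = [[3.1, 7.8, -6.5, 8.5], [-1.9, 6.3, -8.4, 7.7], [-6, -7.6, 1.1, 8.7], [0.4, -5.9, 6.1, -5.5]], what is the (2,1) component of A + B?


Tensor addition is component-wise: (A + B)_{ij} = A_{ij} + B_{ij}.
A_{21} = -1
B_{21} = -1.9
(A + B)_{21} = -1 + -1.9 = -2.9

-2.9


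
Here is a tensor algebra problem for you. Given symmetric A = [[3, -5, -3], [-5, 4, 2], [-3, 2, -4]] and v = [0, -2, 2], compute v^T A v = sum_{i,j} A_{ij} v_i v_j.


First compute Av:
(Av)_1 = 3*0 + -5*-2 + -3*2 = 4
(Av)_2 = -5*0 + 4*-2 + 2*2 = -4
(Av)_3 = -3*0 + 2*-2 + -4*2 = -12
Av = [4, -4, -12]
Then v^T (Av) = 0*4 + -2*-4 + 2*-12
= 0 + 8 + -24 = -16

-16


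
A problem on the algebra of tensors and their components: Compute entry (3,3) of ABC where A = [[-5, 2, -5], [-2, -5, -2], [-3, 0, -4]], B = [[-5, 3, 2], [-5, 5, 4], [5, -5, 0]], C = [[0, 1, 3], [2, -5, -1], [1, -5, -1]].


(ABC)_{33} = sum_m (AB)_{3m} C_{m3}. First compute row 3 of AB.
(AB)_{31} = -3*-5 + 0*-5 + -4*5 = -5
(AB)_{32} = -3*3 + 0*5 + -4*-5 = 11
(AB)_{33} = -3*2 + 0*4 + -4*0 = -6
Now contract with column 3 of C:
(AB)_{31} * C_{13} = -5 * 3 = -15
(AB)_{32} * C_{23} = 11 * -1 = -11
(AB)_{33} * C_{33} = -6 * -1 = 6
(ABC)_{33} = -15 + -11 + 6 = -20

-20


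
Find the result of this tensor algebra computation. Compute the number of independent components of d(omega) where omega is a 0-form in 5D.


The exterior derivative of a p-form is a (p+1)-form.
Its number of independent components is C(n, p+1).
n = 5, p+1 = 1
C(5, 1) = 5

5


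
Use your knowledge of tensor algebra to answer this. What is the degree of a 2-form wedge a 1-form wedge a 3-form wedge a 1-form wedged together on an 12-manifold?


The degree of a wedge product is the sum of the degrees of the individual forms.
Degrees: 2, 1, 3, 1
Total degree = 2 + 1 + 3 + 1 = 7

7


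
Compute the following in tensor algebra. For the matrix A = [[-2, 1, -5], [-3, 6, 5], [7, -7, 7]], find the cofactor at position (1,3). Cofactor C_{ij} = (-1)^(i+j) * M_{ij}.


To find cofactor C_{13}, delete row 1 and column 3.
The resulting 2x2 submatrix is: [[-3, 6], [7, -7]]
Minor M_{13} = -3*-7 - 6*7
  = 21 - 42 = -21
Sign = (-1)^(1+3) = (-1)^4 = 1
Cofactor C_{13} = 1 * -21 = -21

-21
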